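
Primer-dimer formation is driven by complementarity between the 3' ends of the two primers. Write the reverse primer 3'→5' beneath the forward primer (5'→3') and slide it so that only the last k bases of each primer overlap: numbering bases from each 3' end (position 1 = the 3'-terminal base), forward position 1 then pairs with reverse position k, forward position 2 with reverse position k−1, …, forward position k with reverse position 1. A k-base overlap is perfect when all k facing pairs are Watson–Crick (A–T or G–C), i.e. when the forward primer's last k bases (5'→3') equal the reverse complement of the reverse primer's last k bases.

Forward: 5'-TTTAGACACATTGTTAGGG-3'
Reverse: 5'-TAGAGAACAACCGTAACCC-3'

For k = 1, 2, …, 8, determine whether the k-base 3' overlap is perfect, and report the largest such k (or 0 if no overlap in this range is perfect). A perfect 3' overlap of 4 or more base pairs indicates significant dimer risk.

Longest perfect overlap: 3 complementary base pairs; below the dimer-risk threshold (threshold 4).

Last 8 bases (5'→3') — forward …TGTTAGGG, reverse …CGTAACCC.
Reverse complement of the reverse primer's last 8 bases: GGGTTACG; its first k bases are the reverse complement of the reverse primer's last k bases, so a perfect k-base overlap needs the forward primer's last k bases to equal them.
Comparing (forward last k vs required): k=1: G vs G ✓; k=2: GG vs GG ✓; k=3: GGG vs GGG ✓; k=4: AGGG vs GGGT ✗; k=5: TAGGG vs GGGTT ✗; k=6: TTAGGG vs GGGTTA ✗; k=7: GTTAGGG vs GGGTTAC ✗; k=8: TGTTAGGG vs GGGTTACG ✗.
Perfect overlaps at k = 1, 2, 3; the largest is 3.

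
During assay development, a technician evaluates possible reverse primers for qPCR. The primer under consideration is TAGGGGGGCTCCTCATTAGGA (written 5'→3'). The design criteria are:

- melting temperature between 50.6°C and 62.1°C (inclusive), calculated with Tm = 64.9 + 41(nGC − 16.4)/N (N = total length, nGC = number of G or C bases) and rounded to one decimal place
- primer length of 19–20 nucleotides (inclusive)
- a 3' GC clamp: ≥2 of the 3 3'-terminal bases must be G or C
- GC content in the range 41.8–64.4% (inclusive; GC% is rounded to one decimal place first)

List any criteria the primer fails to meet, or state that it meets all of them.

Base counts: A=4, T=5, G=8, C=4 (length 21).
Tm: Tm = 64.9 + 41·(12 − 16.4)/21 = 56.3°C ✓
length: length 21, outside 19–20 ✗
GC clamp: 3' end GGA has 2 G/C ✓
GC content: GC 12/21 = 57.1% ✓

Fails: length.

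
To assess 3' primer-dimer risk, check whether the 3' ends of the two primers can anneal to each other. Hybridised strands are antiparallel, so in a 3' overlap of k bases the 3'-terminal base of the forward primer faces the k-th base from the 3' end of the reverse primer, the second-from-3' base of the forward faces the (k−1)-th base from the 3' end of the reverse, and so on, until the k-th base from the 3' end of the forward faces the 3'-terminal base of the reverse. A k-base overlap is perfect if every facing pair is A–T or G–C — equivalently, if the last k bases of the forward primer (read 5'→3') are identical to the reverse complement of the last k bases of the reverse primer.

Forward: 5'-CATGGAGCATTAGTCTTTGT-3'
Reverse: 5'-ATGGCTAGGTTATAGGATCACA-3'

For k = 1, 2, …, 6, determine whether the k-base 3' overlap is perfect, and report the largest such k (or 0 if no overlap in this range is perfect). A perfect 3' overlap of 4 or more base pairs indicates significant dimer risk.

Longest perfect overlap: 3 complementary base pairs; below the dimer-risk threshold (threshold 4).

Last 6 bases (5'→3') — forward …CTTTGT, reverse …ATCACA.
Reverse complement of the reverse primer's last 6 bases: TGTGAT; its first k bases are the reverse complement of the reverse primer's last k bases, so a perfect k-base overlap needs the forward primer's last k bases to equal them.
Comparing (forward last k vs required): k=1: T vs T ✓; k=2: GT vs TG ✗; k=3: TGT vs TGT ✓; k=4: TTGT vs TGTG ✗; k=5: TTTGT vs TGTGA ✗; k=6: CTTTGT vs TGTGAT ✗.
Perfect overlaps at k = 1, 3; the largest is 3.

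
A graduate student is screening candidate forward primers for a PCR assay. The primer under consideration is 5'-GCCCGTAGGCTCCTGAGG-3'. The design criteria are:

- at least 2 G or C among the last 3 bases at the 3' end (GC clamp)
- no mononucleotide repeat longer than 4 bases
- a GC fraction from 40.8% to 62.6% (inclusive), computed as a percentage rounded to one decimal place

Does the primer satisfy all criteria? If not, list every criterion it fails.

Base counts: A=2, T=3, G=7, C=6 (length 18).
GC clamp: 3' end AGG has 2 G/C ✓
homopolymer run: longest run = 3 ✓
GC content: GC 13/18 = 72.2%, outside 40.8–62.6% ✗

Fails: GC content.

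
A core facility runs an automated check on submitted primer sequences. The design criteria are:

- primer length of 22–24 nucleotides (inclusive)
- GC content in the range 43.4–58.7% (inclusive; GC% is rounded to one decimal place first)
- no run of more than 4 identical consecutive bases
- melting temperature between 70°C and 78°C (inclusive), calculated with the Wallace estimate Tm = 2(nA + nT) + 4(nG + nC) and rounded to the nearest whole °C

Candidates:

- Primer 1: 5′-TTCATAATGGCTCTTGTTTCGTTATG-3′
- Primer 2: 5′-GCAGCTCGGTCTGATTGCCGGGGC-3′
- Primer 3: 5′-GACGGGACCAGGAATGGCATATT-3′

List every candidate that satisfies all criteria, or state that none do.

Primer 3 only.

Primer 1 (26 nt, A=4 T=13 G=5 C=4): length 26, outside 22–24 ✗; GC 9/26 = 34.6%, outside 43.4–58.7% ✗; longest run = 3 ✓; Tm = 2·17 + 4·9 = 70°C ✓ — fails.
Primer 2 (24 nt, A=2 T=5 G=10 C=7): length 24 ✓; GC 17/24 = 70.8%, outside 43.4–58.7% ✗; longest run = 4 ✓; Tm = 2·7 + 4·17 = 82°C, outside 70–78°C ✗ — fails.
Primer 3 (23 nt, A=7 T=4 G=8 C=4): length 23 ✓; GC 12/23 = 52.2% ✓; longest run = 3 ✓; Tm = 2·11 + 4·12 = 70°C ✓ — passes.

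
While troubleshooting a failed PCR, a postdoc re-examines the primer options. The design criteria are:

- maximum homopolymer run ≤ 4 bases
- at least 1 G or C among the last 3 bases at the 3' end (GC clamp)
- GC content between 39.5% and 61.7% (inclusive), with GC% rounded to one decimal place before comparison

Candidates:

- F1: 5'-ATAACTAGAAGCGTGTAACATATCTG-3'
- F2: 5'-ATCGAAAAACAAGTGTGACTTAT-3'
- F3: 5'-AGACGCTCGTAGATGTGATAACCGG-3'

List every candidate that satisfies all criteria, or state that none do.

F3 only.

F1 (26 nt, A=10 T=7 G=5 C=4): longest run = 2 ✓; 3' end CTG has 2 G/C ✓; GC 9/26 = 34.6%, outside 39.5–61.7% ✗ — fails.
F2 (23 nt, A=10 T=6 G=4 C=3): longest run = 5, exceeds 4 ✗; 3' end TAT has 0 G/C, need ≥1 ✗; GC 7/23 = 30.4%, outside 39.5–61.7% ✗ — fails.
F3 (25 nt, A=7 T=5 G=8 C=5): longest run = 2 ✓; 3' end CGG has 3 G/C ✓; GC 13/25 = 52.0% ✓ — passes.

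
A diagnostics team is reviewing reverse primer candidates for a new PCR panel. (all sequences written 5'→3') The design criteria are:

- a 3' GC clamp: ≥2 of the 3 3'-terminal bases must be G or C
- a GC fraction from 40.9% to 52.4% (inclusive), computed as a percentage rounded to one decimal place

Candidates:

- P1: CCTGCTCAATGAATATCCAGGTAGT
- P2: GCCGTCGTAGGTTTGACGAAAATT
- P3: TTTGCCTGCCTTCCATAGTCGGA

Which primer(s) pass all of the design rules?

P3 only.

P1 (25 nt, A=7 T=7 G=5 C=6): 3' end AGT has 1 G/C, need ≥2 ✗; GC 11/25 = 44.0% ✓ — fails.
P2 (24 nt, A=6 T=7 G=7 C=4): 3' end ATT has 0 G/C, need ≥2 ✗; GC 11/24 = 45.8% ✓ — fails.
P3 (23 nt, A=3 T=8 G=5 C=7): 3' end GGA has 2 G/C ✓; GC 12/23 = 52.2% ✓ — passes.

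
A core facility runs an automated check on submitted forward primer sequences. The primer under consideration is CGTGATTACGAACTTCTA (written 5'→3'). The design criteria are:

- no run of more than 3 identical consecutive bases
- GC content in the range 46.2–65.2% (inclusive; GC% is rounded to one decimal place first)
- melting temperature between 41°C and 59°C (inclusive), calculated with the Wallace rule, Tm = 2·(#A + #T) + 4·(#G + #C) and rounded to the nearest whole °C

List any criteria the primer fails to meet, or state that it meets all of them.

Base counts: A=5, T=6, G=3, C=4 (length 18).
homopolymer run: longest run = 2 ✓
GC content: GC 7/18 = 38.9%, outside 46.2–65.2% ✗
Tm: Tm = 2·11 + 4·7 = 50°C ✓

Fails: GC content.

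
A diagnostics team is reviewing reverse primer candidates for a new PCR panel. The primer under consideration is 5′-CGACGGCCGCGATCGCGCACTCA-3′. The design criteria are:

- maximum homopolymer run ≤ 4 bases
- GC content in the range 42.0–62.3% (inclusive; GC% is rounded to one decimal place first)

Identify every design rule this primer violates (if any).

Fails: GC content.

Base counts: A=4, T=2, G=7, C=10 (length 23).
homopolymer run: longest run = 2 ✓
GC content: GC 17/23 = 73.9%, outside 42.0–62.3% ✗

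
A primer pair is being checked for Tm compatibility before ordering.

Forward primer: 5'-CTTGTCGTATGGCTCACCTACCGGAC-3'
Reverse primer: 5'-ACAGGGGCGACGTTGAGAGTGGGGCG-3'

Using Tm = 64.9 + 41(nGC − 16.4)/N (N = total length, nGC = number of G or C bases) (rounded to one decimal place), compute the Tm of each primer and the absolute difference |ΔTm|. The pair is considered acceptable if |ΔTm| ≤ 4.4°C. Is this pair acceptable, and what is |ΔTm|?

|ΔTm| = 4.7°C; the pair is not acceptable.

Forward: G+C = 15, N = 26 → Tm = 64.9 + 41·(15 − 16.4)/26 = 62.7°C.
Reverse: G+C = 18, N = 26 → Tm = 64.9 + 41·(18 − 16.4)/26 = 67.4°C.
|ΔTm| = |62.7 − 67.4| = 4.7°C, > 4.4°C.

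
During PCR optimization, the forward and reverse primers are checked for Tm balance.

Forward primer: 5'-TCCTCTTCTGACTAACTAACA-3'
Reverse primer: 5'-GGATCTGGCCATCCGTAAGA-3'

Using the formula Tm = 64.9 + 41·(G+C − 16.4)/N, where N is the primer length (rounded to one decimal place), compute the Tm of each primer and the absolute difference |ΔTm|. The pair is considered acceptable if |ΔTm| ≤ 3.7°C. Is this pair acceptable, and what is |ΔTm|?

|ΔTm| = 5.3°C; the pair is not acceptable.

Forward: G+C = 8, N = 21 → Tm = 64.9 + 41·(8 − 16.4)/21 = 48.5°C.
Reverse: G+C = 11, N = 20 → Tm = 64.9 + 41·(11 − 16.4)/20 = 53.8°C.
|ΔTm| = |48.5 − 53.8| = 5.3°C, > 3.7°C.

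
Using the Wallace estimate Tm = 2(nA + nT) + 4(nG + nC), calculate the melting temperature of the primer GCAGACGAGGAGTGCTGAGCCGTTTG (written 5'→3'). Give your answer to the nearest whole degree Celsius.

84°C

Base counts: A=5, T=5, G=11, C=5 (length 26).
Tm = 2·(5+5) + 4·(11+5) = 2·10 + 4·16 = 20 + 64 = 84°C.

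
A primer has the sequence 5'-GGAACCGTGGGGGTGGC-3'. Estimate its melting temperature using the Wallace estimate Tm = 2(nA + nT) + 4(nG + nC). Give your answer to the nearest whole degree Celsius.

Base counts: A=2, T=2, G=10, C=3 (length 17).
Tm = 2·(2+2) + 4·(10+3) = 2·4 + 4·13 = 8 + 52 = 60°C.

60°C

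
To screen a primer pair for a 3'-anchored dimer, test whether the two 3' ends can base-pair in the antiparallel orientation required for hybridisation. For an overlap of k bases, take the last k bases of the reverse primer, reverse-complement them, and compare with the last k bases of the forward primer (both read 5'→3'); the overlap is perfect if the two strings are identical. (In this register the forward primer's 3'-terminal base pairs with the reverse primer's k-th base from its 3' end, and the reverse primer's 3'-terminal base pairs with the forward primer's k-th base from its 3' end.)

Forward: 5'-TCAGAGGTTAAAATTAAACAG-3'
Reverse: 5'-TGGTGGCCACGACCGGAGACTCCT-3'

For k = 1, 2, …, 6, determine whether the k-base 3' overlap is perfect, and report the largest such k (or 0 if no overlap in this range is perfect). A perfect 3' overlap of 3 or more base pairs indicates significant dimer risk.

Longest perfect overlap: 2 complementary base pairs; below the dimer-risk threshold (threshold 3).

Last 6 bases (5'→3') — forward …AAACAG, reverse …ACTCCT.
Reverse complement of the reverse primer's last 6 bases: AGGAGT; its first k bases are the reverse complement of the reverse primer's last k bases, so a perfect k-base overlap needs the forward primer's last k bases to equal them.
Comparing (forward last k vs required): k=1: G vs A ✗; k=2: AG vs AG ✓; k=3: CAG vs AGG ✗; k=4: ACAG vs AGGA ✗; k=5: AACAG vs AGGAG ✗; k=6: AAACAG vs AGGAGT ✗.
Only k = 2 is perfect, so the longest perfect 3' overlap is 2.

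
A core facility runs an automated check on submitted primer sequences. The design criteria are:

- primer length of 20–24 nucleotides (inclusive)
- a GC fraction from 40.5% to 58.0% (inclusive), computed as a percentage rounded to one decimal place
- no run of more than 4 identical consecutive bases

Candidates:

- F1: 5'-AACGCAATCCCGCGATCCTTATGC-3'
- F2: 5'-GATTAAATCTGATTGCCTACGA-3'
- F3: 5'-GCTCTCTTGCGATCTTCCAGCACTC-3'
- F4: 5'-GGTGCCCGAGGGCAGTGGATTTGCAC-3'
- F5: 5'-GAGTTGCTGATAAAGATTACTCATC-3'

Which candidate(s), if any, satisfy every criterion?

F1 (24 nt, A=6 T=5 G=4 C=9): length 24 ✓; GC 13/24 = 54.2% ✓; longest run = 3 ✓ — passes.
F2 (22 nt, A=7 T=7 G=4 C=4): length 22 ✓; GC 8/22 = 36.4%, outside 40.5–58.0% ✗; longest run = 3 ✓ — fails.
F3 (25 nt, A=3 T=8 G=4 C=10): length 25, outside 20–24 ✗; GC 14/25 = 56.0% ✓; longest run = 2 ✓ — fails.
F4 (26 nt, A=4 T=5 G=11 C=6): length 26, outside 20–24 ✗; GC 17/26 = 65.4%, outside 40.5–58.0% ✗; longest run = 3 ✓ — fails.
F5 (25 nt, A=8 T=8 G=5 C=4): length 25, outside 20–24 ✗; GC 9/25 = 36.0%, outside 40.5–58.0% ✗; longest run = 3 ✓ — fails.

F1 only.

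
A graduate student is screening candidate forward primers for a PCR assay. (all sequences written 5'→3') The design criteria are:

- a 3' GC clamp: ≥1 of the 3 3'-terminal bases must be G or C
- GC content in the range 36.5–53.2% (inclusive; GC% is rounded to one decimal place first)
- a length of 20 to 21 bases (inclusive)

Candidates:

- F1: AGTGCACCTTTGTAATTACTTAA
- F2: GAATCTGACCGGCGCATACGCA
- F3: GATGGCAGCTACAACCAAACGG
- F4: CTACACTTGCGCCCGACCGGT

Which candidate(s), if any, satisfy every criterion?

None of the candidates satisfy all criteria.

F1 (23 nt, A=7 T=9 G=3 C=4): 3' end TAA has 0 G/C, need ≥1 ✗; GC 7/23 = 30.4%, outside 36.5–53.2% ✗; length 23, outside 20–21 ✗ — fails.
F2 (22 nt, A=6 T=3 G=6 C=7): 3' end GCA has 2 G/C ✓; GC 13/22 = 59.1%, outside 36.5–53.2% ✗; length 22, outside 20–21 ✗ — fails.
F3 (22 nt, A=8 T=2 G=6 C=6): 3' end CGG has 3 G/C ✓; GC 12/22 = 54.5%, outside 36.5–53.2% ✗; length 22, outside 20–21 ✗ — fails.
F4 (21 nt, A=3 T=4 G=5 C=9): 3' end GGT has 2 G/C ✓; GC 14/21 = 66.7%, outside 36.5–53.2% ✗; length 21 ✓ — fails.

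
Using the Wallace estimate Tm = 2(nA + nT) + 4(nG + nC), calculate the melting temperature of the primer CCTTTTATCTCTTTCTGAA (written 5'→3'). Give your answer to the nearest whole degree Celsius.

Base counts: A=3, T=10, G=1, C=5 (length 19).
Tm = 2·(3+10) + 4·(1+5) = 2·13 + 4·6 = 26 + 24 = 50°C.

50°C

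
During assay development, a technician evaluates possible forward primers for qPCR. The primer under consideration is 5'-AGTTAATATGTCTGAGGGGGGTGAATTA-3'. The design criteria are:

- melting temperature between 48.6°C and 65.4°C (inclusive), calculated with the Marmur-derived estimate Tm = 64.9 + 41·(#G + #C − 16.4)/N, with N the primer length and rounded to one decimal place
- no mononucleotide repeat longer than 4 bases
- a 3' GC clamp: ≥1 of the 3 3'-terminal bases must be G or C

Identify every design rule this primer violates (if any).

Base counts: A=8, T=9, G=10, C=1 (length 28).
Tm: Tm = 64.9 + 41·(11 − 16.4)/28 = 57.0°C ✓
homopolymer run: longest run = 6, exceeds 4 ✗
GC clamp: 3' end TTA has 0 G/C, need ≥1 ✗

Fails: homopolymer run, GC clamp.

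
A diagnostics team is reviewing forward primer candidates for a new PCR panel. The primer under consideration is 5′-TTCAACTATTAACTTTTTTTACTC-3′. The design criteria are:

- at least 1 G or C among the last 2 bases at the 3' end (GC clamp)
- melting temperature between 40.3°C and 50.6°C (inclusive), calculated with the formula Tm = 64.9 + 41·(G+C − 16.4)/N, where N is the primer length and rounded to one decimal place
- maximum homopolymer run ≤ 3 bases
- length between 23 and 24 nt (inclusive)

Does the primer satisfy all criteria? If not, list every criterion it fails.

Fails: homopolymer run.

Base counts: A=6, T=13, G=0, C=5 (length 24).
GC clamp: 3' end TC has 1 G/C ✓
Tm: Tm = 64.9 + 41·(5 − 16.4)/24 = 45.4°C ✓
homopolymer run: longest run = 7, exceeds 3 ✗
length: length 24 ✓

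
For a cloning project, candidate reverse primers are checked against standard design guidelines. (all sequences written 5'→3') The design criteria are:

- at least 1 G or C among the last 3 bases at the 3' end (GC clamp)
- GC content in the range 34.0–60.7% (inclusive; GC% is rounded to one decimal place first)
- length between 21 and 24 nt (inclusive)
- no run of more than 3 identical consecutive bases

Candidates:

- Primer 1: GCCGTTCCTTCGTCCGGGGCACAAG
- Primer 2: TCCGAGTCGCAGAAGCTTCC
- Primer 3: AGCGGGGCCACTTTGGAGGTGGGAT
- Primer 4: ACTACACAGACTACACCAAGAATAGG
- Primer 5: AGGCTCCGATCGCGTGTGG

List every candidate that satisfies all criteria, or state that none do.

Primer 1 (25 nt, A=3 T=5 G=8 C=9): 3' end AAG has 1 G/C ✓; GC 17/25 = 68.0%, outside 34.0–60.7% ✗; length 25, outside 21–24 ✗; longest run = 4, exceeds 3 ✗ — fails.
Primer 2 (20 nt, A=4 T=4 G=5 C=7): 3' end TCC has 2 G/C ✓; GC 12/20 = 60.0% ✓; length 20, outside 21–24 ✗; longest run = 2 ✓ — fails.
Primer 3 (25 nt, A=4 T=5 G=12 C=4): 3' end GAT has 1 G/C ✓; GC 16/25 = 64.0%, outside 34.0–60.7% ✗; length 25, outside 21–24 ✗; longest run = 4, exceeds 3 ✗ — fails.
Primer 4 (26 nt, A=12 T=3 G=4 C=7): 3' end AGG has 2 G/C ✓; GC 11/26 = 42.3% ✓; length 26, outside 21–24 ✗; longest run = 2 ✓ — fails.
Primer 5 (19 nt, A=2 T=4 G=8 C=5): 3' end TGG has 2 G/C ✓; GC 13/19 = 68.4%, outside 34.0–60.7% ✗; length 19, outside 21–24 ✗; longest run = 2 ✓ — fails.

None of the candidates satisfy all criteria.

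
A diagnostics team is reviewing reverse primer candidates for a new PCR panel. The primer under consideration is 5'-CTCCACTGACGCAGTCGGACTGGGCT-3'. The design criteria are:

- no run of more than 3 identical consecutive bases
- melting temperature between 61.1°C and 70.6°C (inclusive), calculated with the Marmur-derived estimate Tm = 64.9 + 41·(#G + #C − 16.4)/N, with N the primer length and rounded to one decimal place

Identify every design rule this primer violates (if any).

Meets all criteria.

Base counts: A=4, T=5, G=8, C=9 (length 26).
homopolymer run: longest run = 3 ✓
Tm: Tm = 64.9 + 41·(17 − 16.4)/26 = 65.8°C ✓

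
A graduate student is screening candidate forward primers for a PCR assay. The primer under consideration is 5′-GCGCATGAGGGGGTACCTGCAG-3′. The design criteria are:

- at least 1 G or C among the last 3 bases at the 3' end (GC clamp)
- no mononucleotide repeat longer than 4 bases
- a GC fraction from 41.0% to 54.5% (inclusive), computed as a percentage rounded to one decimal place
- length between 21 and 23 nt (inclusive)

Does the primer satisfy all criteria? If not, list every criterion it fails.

Fails: homopolymer run, GC content.

Base counts: A=4, T=3, G=10, C=5 (length 22).
GC clamp: 3' end CAG has 2 G/C ✓
homopolymer run: longest run = 5, exceeds 4 ✗
GC content: GC 15/22 = 68.2%, outside 41.0–54.5% ✗
length: length 22 ✓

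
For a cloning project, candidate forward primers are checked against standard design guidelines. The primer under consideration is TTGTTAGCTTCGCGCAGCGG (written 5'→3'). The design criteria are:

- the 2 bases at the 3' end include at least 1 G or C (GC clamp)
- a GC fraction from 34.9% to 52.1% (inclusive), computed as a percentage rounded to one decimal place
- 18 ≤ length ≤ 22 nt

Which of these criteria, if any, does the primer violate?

Base counts: A=2, T=6, G=7, C=5 (length 20).
GC clamp: 3' end GG has 2 G/C ✓
GC content: GC 12/20 = 60.0%, outside 34.9–52.1% ✗
length: length 20 ✓

Fails: GC content.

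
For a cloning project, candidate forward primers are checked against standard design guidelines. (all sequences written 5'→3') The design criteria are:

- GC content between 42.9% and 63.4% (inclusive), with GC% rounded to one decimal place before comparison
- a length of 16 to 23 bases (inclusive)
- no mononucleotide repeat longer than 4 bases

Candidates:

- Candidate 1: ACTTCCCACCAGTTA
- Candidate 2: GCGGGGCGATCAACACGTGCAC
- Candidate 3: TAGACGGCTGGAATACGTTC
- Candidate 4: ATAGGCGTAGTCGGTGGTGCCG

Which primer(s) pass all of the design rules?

Candidate 1 (15 nt, A=4 T=4 G=1 C=6): GC 7/15 = 46.7% ✓; length 15, outside 16–23 ✗; longest run = 3 ✓ — fails.
Candidate 2 (22 nt, A=5 T=2 G=8 C=7): GC 15/22 = 68.2%, outside 42.9–63.4% ✗; length 22 ✓; longest run = 4 ✓ — fails.
Candidate 3 (20 nt, A=5 T=5 G=6 C=4): GC 10/20 = 50.0% ✓; length 20 ✓; longest run = 2 ✓ — passes.
Candidate 4 (22 nt, A=3 T=5 G=10 C=4): GC 14/22 = 63.6%, outside 42.9–63.4% ✗; length 22 ✓; longest run = 2 ✓ — fails.

Candidate 3 only.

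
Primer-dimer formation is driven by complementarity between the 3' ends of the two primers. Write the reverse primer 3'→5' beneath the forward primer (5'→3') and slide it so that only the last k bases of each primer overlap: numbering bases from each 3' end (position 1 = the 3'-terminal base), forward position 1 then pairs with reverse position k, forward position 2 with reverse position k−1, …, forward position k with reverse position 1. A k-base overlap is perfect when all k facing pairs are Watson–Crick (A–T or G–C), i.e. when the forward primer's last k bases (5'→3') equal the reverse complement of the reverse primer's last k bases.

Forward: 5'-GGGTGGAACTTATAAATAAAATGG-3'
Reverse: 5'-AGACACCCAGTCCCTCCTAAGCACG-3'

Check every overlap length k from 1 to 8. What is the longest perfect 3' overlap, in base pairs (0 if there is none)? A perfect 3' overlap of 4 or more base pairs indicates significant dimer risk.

Last 8 bases (5'→3') — forward …TAAAATGG, reverse …TAAGCACG.
Reverse complement of the reverse primer's last 8 bases: CGTGCTTA; its first k bases are the reverse complement of the reverse primer's last k bases, so a perfect k-base overlap needs the forward primer's last k bases to equal them.
Comparing (forward last k vs required): k=1: G vs C ✗; k=2: GG vs CG ✗; k=3: TGG vs CGT ✗; k=4: ATGG vs CGTG ✗; k=5: AATGG vs CGTGC ✗; k=6: AAATGG vs CGTGCT ✗; k=7: AAAATGG vs CGTGCTT ✗; k=8: TAAAATGG vs CGTGCTTA ✗.
No overlap length from 1 to 8 is perfect, so the longest perfect 3' overlap is 0.

Longest perfect overlap: 0 complementary base pairs; below the dimer-risk threshold (threshold 4).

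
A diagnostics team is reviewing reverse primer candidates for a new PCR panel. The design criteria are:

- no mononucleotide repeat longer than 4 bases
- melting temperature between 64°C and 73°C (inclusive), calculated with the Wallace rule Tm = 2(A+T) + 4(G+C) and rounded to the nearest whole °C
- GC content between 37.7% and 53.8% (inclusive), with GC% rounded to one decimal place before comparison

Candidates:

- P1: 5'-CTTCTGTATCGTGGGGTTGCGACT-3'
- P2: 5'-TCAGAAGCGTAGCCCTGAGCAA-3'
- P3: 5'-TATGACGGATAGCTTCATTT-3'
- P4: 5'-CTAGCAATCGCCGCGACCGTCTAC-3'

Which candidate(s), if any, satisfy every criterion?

P1 (24 nt, A=2 T=9 G=8 C=5): longest run = 4 ✓; Tm = 2·11 + 4·13 = 74°C, outside 64–73°C ✗; GC 13/24 = 54.2%, outside 37.7–53.8% ✗ — fails.
P2 (22 nt, A=7 T=3 G=6 C=6): longest run = 3 ✓; Tm = 2·10 + 4·12 = 68°C ✓; GC 12/22 = 54.5%, outside 37.7–53.8% ✗ — fails.
P3 (20 nt, A=5 T=8 G=4 C=3): longest run = 3 ✓; Tm = 2·13 + 4·7 = 54°C, outside 64–73°C ✗; GC 7/20 = 35.0%, outside 37.7–53.8% ✗ — fails.
P4 (24 nt, A=5 T=4 G=5 C=10): longest run = 2 ✓; Tm = 2·9 + 4·15 = 78°C, outside 64–73°C ✗; GC 15/24 = 62.5%, outside 37.7–53.8% ✗ — fails.

None of the candidates satisfy all criteria.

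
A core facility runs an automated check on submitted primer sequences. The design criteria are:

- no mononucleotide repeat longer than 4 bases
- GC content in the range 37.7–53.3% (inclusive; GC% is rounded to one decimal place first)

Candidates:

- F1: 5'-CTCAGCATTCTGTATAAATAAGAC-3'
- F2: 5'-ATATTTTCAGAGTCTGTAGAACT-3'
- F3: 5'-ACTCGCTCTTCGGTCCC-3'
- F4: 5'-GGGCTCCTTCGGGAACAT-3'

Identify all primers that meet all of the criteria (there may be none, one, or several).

F1 (24 nt, A=9 T=7 G=3 C=5): longest run = 3 ✓; GC 8/24 = 33.3%, outside 37.7–53.3% ✗ — fails.
F2 (23 nt, A=7 T=9 G=4 C=3): longest run = 4 ✓; GC 7/23 = 30.4%, outside 37.7–53.3% ✗ — fails.
F3 (17 nt, A=1 T=5 G=3 C=8): longest run = 3 ✓; GC 11/17 = 64.7%, outside 37.7–53.3% ✗ — fails.
F4 (18 nt, A=3 T=4 G=6 C=5): longest run = 3 ✓; GC 11/18 = 61.1%, outside 37.7–53.3% ✗ — fails.

None of the candidates satisfy all criteria.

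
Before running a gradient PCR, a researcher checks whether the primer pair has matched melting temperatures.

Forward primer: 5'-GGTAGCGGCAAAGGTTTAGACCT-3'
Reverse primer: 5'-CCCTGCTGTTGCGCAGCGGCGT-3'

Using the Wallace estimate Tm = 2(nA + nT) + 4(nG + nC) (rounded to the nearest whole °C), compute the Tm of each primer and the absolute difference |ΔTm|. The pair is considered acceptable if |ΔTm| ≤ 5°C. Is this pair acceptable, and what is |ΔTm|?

|ΔTm| = 6°C; the pair is not acceptable.

Forward: A=6 T=5 G=8 C=4 → Tm = 2·11 + 4·12 = 70°C.
Reverse: A=1 T=5 G=8 C=8 → Tm = 2·6 + 4·16 = 76°C.
|ΔTm| = |70 − 76| = 6°C, > 5°C.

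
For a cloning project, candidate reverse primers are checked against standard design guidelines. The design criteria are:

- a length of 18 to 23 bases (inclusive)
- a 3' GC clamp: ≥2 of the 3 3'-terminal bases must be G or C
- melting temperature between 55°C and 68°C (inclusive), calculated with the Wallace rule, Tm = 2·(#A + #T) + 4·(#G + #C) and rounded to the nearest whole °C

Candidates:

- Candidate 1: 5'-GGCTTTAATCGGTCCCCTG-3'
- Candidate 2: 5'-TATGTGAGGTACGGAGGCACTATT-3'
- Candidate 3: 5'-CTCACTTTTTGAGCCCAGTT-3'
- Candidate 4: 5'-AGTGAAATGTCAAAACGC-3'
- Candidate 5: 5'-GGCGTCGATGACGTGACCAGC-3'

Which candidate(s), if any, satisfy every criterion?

Candidate 1 only.

Candidate 1 (19 nt, A=2 T=6 G=5 C=6): length 19 ✓; 3' end CTG has 2 G/C ✓; Tm = 2·8 + 4·11 = 60°C ✓ — passes.
Candidate 2 (24 nt, A=6 T=7 G=8 C=3): length 24, outside 18–23 ✗; 3' end ATT has 0 G/C, need ≥2 ✗; Tm = 2·13 + 4·11 = 70°C, outside 55–68°C ✗ — fails.
Candidate 3 (20 nt, A=3 T=8 G=3 C=6): length 20 ✓; 3' end GTT has 1 G/C, need ≥2 ✗; Tm = 2·11 + 4·9 = 58°C ✓ — fails.
Candidate 4 (18 nt, A=8 T=3 G=4 C=3): length 18 ✓; 3' end CGC has 3 G/C ✓; Tm = 2·11 + 4·7 = 50°C, outside 55–68°C ✗ — fails.
Candidate 5 (21 nt, A=4 T=3 G=8 C=6): length 21 ✓; 3' end AGC has 2 G/C ✓; Tm = 2·7 + 4·14 = 70°C, outside 55–68°C ✗ — fails.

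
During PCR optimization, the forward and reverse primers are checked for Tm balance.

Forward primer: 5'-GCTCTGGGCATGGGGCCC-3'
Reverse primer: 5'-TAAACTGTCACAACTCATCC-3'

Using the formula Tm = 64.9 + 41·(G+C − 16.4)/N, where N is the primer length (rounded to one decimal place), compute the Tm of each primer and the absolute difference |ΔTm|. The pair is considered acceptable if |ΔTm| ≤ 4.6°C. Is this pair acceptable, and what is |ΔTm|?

|ΔTm| = 11.7°C; the pair is not acceptable.

Forward: G+C = 14, N = 18 → Tm = 64.9 + 41·(14 − 16.4)/18 = 59.4°C.
Reverse: G+C = 8, N = 20 → Tm = 64.9 + 41·(8 − 16.4)/20 = 47.7°C.
|ΔTm| = |59.4 − 47.7| = 11.7°C, > 4.6°C.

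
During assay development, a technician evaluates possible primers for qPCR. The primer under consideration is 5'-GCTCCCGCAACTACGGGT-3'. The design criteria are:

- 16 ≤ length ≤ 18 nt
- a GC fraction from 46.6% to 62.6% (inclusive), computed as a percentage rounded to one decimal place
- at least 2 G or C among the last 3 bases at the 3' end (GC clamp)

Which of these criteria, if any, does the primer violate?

Base counts: A=3, T=3, G=5, C=7 (length 18).
length: length 18 ✓
GC content: GC 12/18 = 66.7%, outside 46.6–62.6% ✗
GC clamp: 3' end GGT has 2 G/C ✓

Fails: GC content.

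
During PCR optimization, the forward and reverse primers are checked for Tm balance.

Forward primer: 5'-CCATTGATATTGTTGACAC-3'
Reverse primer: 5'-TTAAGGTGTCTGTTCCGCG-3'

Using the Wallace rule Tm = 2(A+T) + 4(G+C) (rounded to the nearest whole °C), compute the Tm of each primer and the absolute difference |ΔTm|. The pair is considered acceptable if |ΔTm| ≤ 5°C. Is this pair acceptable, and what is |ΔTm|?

|ΔTm| = 6°C; the pair is not acceptable.

Forward: A=5 T=7 G=3 C=4 → Tm = 2·12 + 4·7 = 52°C.
Reverse: A=2 T=7 G=6 C=4 → Tm = 2·9 + 4·10 = 58°C.
|ΔTm| = |52 − 58| = 6°C, > 5°C.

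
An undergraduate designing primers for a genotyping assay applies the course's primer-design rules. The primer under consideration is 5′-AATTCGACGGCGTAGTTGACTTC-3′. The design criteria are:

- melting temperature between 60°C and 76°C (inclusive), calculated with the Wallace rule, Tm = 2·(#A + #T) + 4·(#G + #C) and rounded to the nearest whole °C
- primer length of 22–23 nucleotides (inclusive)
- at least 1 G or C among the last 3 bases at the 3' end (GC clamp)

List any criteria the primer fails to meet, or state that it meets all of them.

Base counts: A=5, T=7, G=6, C=5 (length 23).
Tm: Tm = 2·12 + 4·11 = 68°C ✓
length: length 23 ✓
GC clamp: 3' end TTC has 1 G/C ✓

Meets all criteria.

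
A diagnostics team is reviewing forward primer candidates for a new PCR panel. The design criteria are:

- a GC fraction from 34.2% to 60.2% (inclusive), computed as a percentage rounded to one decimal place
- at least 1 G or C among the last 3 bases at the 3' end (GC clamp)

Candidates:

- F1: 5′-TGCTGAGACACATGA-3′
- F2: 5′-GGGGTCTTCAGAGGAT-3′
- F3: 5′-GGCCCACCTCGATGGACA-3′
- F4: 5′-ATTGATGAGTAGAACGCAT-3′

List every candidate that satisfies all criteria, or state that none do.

F1, F2 and F4.

F1 (15 nt, A=5 T=3 G=4 C=3): GC 7/15 = 46.7% ✓; 3' end TGA has 1 G/C ✓ — passes.
F2 (16 nt, A=3 T=4 G=7 C=2): GC 9/16 = 56.3% ✓; 3' end GAT has 1 G/C ✓ — passes.
F3 (18 nt, A=4 T=2 G=5 C=7): GC 12/18 = 66.7%, outside 34.2–60.2% ✗; 3' end ACA has 1 G/C ✓ — fails.
F4 (19 nt, A=7 T=5 G=5 C=2): GC 7/19 = 36.8% ✓; 3' end CAT has 1 G/C ✓ — passes.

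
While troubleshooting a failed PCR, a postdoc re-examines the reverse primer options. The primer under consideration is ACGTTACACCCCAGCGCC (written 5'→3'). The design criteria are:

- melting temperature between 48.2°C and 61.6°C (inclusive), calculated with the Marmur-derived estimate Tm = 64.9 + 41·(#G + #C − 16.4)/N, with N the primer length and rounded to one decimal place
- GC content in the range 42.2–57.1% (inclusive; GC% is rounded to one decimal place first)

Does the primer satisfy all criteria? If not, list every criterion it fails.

Base counts: A=4, T=2, G=3, C=9 (length 18).
Tm: Tm = 64.9 + 41·(12 − 16.4)/18 = 54.9°C ✓
GC content: GC 12/18 = 66.7%, outside 42.2–57.1% ✗

Fails: GC content.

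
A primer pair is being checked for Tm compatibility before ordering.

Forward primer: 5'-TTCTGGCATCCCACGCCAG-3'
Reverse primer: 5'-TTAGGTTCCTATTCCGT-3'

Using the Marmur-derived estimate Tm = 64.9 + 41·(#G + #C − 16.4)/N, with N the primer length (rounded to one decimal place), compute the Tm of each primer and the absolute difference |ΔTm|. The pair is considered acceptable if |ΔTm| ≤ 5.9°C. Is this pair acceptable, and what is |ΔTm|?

Forward: G+C = 12, N = 19 → Tm = 64.9 + 41·(12 − 16.4)/19 = 55.4°C.
Reverse: G+C = 7, N = 17 → Tm = 64.9 + 41·(7 − 16.4)/17 = 42.2°C.
|ΔTm| = |55.4 − 42.2| = 13.2°C, > 5.9°C.

|ΔTm| = 13.2°C; the pair is not acceptable.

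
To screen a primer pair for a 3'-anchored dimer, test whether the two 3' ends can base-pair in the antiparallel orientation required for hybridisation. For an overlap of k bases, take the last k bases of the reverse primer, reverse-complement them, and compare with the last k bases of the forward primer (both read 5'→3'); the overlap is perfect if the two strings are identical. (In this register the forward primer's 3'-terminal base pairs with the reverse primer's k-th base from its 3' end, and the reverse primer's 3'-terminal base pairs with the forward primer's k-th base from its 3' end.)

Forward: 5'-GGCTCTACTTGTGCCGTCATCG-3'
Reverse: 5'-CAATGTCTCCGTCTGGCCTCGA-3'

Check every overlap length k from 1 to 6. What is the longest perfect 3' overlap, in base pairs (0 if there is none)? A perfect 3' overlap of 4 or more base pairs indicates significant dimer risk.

Longest perfect overlap: 3 complementary base pairs; below the dimer-risk threshold (threshold 4).

Last 6 bases (5'→3') — forward …TCATCG, reverse …CCTCGA.
Reverse complement of the reverse primer's last 6 bases: TCGAGG; its first k bases are the reverse complement of the reverse primer's last k bases, so a perfect k-base overlap needs the forward primer's last k bases to equal them.
Comparing (forward last k vs required): k=1: G vs T ✗; k=2: CG vs TC ✗; k=3: TCG vs TCG ✓; k=4: ATCG vs TCGA ✗; k=5: CATCG vs TCGAG ✗; k=6: TCATCG vs TCGAGG ✗.
Only k = 3 is perfect, so the longest perfect 3' overlap is 3.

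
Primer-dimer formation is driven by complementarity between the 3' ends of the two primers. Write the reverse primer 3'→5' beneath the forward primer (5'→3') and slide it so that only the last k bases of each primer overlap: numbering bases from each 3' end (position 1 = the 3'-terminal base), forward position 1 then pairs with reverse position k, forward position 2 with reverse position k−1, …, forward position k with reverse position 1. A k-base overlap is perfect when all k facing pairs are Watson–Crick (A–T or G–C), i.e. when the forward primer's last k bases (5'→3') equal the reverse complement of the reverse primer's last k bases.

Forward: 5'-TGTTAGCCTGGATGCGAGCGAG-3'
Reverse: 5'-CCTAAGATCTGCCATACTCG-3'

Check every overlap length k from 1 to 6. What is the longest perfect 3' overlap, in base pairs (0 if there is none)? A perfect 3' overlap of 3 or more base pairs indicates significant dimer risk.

Longest perfect overlap: 4 complementary base pairs; significant dimer risk (threshold 3).

Last 6 bases (5'→3') — forward …AGCGAG, reverse …TACTCG.
Reverse complement of the reverse primer's last 6 bases: CGAGTA; its first k bases are the reverse complement of the reverse primer's last k bases, so a perfect k-base overlap needs the forward primer's last k bases to equal them.
Comparing (forward last k vs required): k=1: G vs C ✗; k=2: AG vs CG ✗; k=3: GAG vs CGA ✗; k=4: CGAG vs CGAG ✓; k=5: GCGAG vs CGAGT ✗; k=6: AGCGAG vs CGAGTA ✗.
Only k = 4 is perfect, so the longest perfect 3' overlap is 4.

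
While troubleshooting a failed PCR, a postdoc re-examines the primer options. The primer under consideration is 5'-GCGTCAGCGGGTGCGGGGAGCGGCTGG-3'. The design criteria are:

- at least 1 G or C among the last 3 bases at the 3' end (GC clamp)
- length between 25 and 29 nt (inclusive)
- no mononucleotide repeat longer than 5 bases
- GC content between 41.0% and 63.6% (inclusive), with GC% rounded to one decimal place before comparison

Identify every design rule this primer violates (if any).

Fails: GC content.

Base counts: A=2, T=3, G=16, C=6 (length 27).
GC clamp: 3' end TGG has 2 G/C ✓
length: length 27 ✓
homopolymer run: longest run = 4 ✓
GC content: GC 22/27 = 81.5%, outside 41.0–63.6% ✗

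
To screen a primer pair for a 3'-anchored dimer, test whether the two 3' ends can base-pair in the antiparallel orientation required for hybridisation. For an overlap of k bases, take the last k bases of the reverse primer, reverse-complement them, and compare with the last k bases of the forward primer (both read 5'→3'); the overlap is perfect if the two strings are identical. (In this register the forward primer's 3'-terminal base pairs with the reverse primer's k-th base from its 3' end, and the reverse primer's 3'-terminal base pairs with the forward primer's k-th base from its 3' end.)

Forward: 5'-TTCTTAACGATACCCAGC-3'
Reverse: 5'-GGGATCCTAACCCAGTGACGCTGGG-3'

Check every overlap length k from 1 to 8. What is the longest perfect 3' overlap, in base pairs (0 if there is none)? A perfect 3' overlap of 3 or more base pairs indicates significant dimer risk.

Longest perfect overlap: 6 complementary base pairs; significant dimer risk (threshold 3).

Last 8 bases (5'→3') — forward …TACCCAGC, reverse …ACGCTGGG.
Reverse complement of the reverse primer's last 8 bases: CCCAGCGT; its first k bases are the reverse complement of the reverse primer's last k bases, so a perfect k-base overlap needs the forward primer's last k bases to equal them.
Comparing (forward last k vs required): k=1: C vs C ✓; k=2: GC vs CC ✗; k=3: AGC vs CCC ✗; k=4: CAGC vs CCCA ✗; k=5: CCAGC vs CCCAG ✗; k=6: CCCAGC vs CCCAGC ✓; k=7: ACCCAGC vs CCCAGCG ✗; k=8: TACCCAGC vs CCCAGCGT ✗.
Perfect overlaps at k = 1, 6; the largest is 6.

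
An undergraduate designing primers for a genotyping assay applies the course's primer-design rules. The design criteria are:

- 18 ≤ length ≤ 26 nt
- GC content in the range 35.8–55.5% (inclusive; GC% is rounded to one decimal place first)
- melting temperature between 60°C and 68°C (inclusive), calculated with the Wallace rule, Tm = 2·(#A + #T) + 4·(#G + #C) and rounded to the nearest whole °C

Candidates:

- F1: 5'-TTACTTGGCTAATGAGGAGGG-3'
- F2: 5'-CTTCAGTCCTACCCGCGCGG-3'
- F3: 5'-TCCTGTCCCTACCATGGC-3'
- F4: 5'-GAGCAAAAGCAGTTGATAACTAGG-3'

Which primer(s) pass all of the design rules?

F1 (21 nt, A=5 T=6 G=8 C=2): length 21 ✓; GC 10/21 = 47.6% ✓; Tm = 2·11 + 4·10 = 62°C ✓ — passes.
F2 (20 nt, A=2 T=4 G=5 C=9): length 20 ✓; GC 14/20 = 70.0%, outside 35.8–55.5% ✗; Tm = 2·6 + 4·14 = 68°C ✓ — fails.
F3 (18 nt, A=2 T=5 G=3 C=8): length 18 ✓; GC 11/18 = 61.1%, outside 35.8–55.5% ✗; Tm = 2·7 + 4·11 = 58°C, outside 60–68°C ✗ — fails.
F4 (24 nt, A=10 T=4 G=7 C=3): length 24 ✓; GC 10/24 = 41.7% ✓; Tm = 2·14 + 4·10 = 68°C ✓ — passes.

F1 and F4.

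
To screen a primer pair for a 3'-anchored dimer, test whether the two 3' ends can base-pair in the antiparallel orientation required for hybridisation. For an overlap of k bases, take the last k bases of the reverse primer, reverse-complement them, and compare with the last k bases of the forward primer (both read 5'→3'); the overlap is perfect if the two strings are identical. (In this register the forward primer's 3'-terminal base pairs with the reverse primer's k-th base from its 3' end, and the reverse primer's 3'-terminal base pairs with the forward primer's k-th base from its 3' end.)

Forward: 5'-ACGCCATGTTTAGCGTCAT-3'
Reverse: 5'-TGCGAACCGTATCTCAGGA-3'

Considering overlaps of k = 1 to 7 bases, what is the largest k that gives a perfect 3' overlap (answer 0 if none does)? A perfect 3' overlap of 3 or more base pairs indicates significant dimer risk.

Longest perfect overlap: 1 complementary base pair; below the dimer-risk threshold (threshold 3).

Last 7 bases (5'→3') — forward …GCGTCAT, reverse …CTCAGGA.
Reverse complement of the reverse primer's last 7 bases: TCCTGAG; its first k bases are the reverse complement of the reverse primer's last k bases, so a perfect k-base overlap needs the forward primer's last k bases to equal them.
Comparing (forward last k vs required): k=1: T vs T ✓; k=2: AT vs TC ✗; k=3: CAT vs TCC ✗; k=4: TCAT vs TCCT ✗; k=5: GTCAT vs TCCTG ✗; k=6: CGTCAT vs TCCTGA ✗; k=7: GCGTCAT vs TCCTGAG ✗.
Only k = 1 is perfect, so the longest perfect 3' overlap is 1.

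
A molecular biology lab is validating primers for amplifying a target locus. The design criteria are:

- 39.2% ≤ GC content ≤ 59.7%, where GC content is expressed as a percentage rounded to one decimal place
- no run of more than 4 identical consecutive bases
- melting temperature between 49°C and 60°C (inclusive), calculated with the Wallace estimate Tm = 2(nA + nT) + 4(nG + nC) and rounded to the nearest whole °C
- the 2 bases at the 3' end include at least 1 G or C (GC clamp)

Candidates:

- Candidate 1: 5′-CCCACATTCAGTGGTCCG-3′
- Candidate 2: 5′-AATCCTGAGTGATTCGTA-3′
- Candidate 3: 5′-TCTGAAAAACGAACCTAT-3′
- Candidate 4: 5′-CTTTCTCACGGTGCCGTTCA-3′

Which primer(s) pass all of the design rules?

Candidate 1 (18 nt, A=3 T=4 G=4 C=7): GC 11/18 = 61.1%, outside 39.2–59.7% ✗; longest run = 3 ✓; Tm = 2·7 + 4·11 = 58°C ✓; 3' end CG has 2 G/C ✓ — fails.
Candidate 2 (18 nt, A=5 T=6 G=4 C=3): GC 7/18 = 38.9%, outside 39.2–59.7% ✗; longest run = 2 ✓; Tm = 2·11 + 4·7 = 50°C ✓; 3' end TA has 0 G/C, need ≥1 ✗ — fails.
Candidate 3 (18 nt, A=8 T=4 G=2 C=4): GC 6/18 = 33.3%, outside 39.2–59.7% ✗; longest run = 5, exceeds 4 ✗; Tm = 2·12 + 4·6 = 48°C, outside 49–60°C ✗; 3' end AT has 0 G/C, need ≥1 ✗ — fails.
Candidate 4 (20 nt, A=2 T=7 G=4 C=7): GC 11/20 = 55.0% ✓; longest run = 3 ✓; Tm = 2·9 + 4·11 = 62°C, outside 49–60°C ✗; 3' end CA has 1 G/C ✓ — fails.

None of the candidates satisfy all criteria.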